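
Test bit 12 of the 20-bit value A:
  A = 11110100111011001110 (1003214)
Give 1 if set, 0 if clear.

Bit 12 is the 13th from the right.
  11110100111011001110
         ^
That bit is 0.

Answer: 0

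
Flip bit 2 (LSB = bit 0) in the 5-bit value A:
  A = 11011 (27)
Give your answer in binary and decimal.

Mask = 1 << 2 = 00100
Bit 2 of A is 0; XOR with the mask flips it to 1.
  11011
^ 00100
-------
  11111

Answer: 11111 (31)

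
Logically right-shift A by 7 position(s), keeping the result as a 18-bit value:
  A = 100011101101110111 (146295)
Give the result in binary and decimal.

Logical shift right by 7: drop the bottom 7 bit(s), prepend 7 zero(s) on the left.
  100011101101110111  ->  keep [10001110110], discard [1110111], prepend 0000000
= 000000010001110110

Answer: 000000010001110110 (1142)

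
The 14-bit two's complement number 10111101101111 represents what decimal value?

MSB is 1, so the value is negative. Find the magnitude:
1. Invert bits:  01000010010000
2. Add 1:        01000010010001  = 4241
3. Apply sign:   -4241

Answer: -4241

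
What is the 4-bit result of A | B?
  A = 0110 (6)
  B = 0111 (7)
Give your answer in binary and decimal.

Apply | to each column (1 where either bit is 1):
  0110
| 0111
------
  0111

Answer: 0111 (7)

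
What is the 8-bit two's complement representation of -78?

1. Binary of +78:  01001110
2. Invert bits:     10110001
3. Add 1:           10110010

Answer: 10110010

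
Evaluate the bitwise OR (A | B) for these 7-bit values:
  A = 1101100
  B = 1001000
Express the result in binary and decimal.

Apply | to each column (1 where either bit is 1):
  1101100
| 1001000
---------
  1101100

Answer: 1101100 (108)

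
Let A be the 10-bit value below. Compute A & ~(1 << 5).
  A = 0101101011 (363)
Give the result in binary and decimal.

Mask = ~(1 << 5) = 1111011111
Bit 5 of A is 1, so AND-ing with the mask clears it to 0.
  0101101011
& 1111011111
------------
  0101001011

Answer: 0101001011 (331)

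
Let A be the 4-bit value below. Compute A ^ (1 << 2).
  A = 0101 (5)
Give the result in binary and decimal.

Mask = 1 << 2 = 0100
Bit 2 of A is 1; XOR with the mask flips it to 0.
  0101
^ 0100
------
  0001

Answer: 0001 (1)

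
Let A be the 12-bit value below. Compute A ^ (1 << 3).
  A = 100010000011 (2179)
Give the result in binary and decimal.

Mask = 1 << 3 = 000000001000
Bit 3 of A is 0; XOR with the mask flips it to 1.
  100010000011
^ 000000001000
--------------
  100010001011

Answer: 100010001011 (2187)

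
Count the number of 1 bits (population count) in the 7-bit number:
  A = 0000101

0000101
1-bits at positions (from bit 0 = LSB): 0, 2
Count = 2

Answer: 2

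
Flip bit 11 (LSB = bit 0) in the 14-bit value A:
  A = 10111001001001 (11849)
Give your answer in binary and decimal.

Mask = 1 << 11 = 00100000000000
Bit 11 of A is 1; XOR with the mask flips it to 0.
  10111001001001
^ 00100000000000
----------------
  10011001001001

Answer: 10011001001001 (9801)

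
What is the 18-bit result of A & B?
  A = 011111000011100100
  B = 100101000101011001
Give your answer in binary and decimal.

Apply & to each column (1 only where both bits are 1):
  011111000011100100
& 100101000101011001
--------------------
  000101000001000000

Answer: 000101000001000000 (20544)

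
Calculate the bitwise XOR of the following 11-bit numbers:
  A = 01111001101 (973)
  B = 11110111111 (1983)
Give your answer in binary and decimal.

Apply ^ to each column (1 where bits differ):
  01111001101
^ 11110111111
-------------
  10001110010

Answer: 10001110010 (1138)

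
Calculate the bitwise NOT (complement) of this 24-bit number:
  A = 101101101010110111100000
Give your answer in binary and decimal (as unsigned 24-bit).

Flip each bit (0->1, 1->0):
  101101101010110111100000
  010010010101001000011111

Answer: 010010010101001000011111 (4805151)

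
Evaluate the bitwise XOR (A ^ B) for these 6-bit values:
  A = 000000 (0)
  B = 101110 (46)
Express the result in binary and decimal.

Apply ^ to each column (1 where bits differ):
  000000
^ 101110
--------
  101110

Answer: 101110 (46)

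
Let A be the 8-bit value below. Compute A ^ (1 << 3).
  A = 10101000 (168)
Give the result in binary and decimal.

Mask = 1 << 3 = 00001000
Bit 3 of A is 1; XOR with the mask flips it to 0.
  10101000
^ 00001000
----------
  10100000

Answer: 10100000 (160)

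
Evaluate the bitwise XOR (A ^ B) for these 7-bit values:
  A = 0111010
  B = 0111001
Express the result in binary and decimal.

Apply ^ to each column (1 where bits differ):
  0111010
^ 0111001
---------
  0000011

Answer: 0000011 (3)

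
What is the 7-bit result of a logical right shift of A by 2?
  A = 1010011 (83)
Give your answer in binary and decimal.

Logical shift right by 2: drop the bottom 2 bit(s), prepend 2 zero(s) on the left.
  1010011  ->  keep [10100], discard [11], prepend 00
= 0010100

Answer: 0010100 (20)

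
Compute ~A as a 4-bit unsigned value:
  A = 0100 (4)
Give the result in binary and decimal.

Flip each bit (0->1, 1->0):
  0100
  1011

Answer: 1011 (11)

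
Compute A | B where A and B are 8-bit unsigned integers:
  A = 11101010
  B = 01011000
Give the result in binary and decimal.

Apply | to each column (1 where either bit is 1):
  11101010
| 01011000
----------
  11111010

Answer: 11111010 (250)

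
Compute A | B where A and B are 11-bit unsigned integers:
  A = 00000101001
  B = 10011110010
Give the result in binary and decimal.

Apply | to each column (1 where either bit is 1):
  00000101001
| 10011110010
-------------
  10011111011

Answer: 10011111011 (1275)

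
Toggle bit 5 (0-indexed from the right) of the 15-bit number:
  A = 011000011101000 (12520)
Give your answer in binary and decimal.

Mask = 1 << 5 = 000000000100000
Bit 5 of A is 1; XOR with the mask flips it to 0.
  011000011101000
^ 000000000100000
-----------------
  011000011001000

Answer: 011000011001000 (12488)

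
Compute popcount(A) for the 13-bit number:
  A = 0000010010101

0000010010101
1-bits at positions (from bit 0 = LSB): 0, 2, 4, 7
Count = 4

Answer: 4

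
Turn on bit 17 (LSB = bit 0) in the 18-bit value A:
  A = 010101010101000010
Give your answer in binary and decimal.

Mask = 1 << 17 = 100000000000000000
Bit 17 of A is 0, so OR-ing with the mask flips it to 1.
  010101010101000010
| 100000000000000000
--------------------
  110101010101000010

Answer: 110101010101000010 (218434)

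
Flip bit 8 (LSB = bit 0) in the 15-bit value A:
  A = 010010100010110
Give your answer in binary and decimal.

Mask = 1 << 8 = 000000100000000
Bit 8 of A is 1; XOR with the mask flips it to 0.
  010010100010110
^ 000000100000000
-----------------
  010010000010110

Answer: 010010000010110 (9238)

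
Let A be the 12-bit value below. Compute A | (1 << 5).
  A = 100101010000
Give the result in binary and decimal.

Mask = 1 << 5 = 000000100000
Bit 5 of A is 0, so OR-ing with the mask flips it to 1.
  100101010000
| 000000100000
--------------
  100101110000

Answer: 100101110000 (2416)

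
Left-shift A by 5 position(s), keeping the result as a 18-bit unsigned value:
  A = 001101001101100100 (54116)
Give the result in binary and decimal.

Shift left by 5: drop the top 5 bit(s), append 5 zero(s) on the right.
  001101001101100100  ->  discard [00110], keep [1001101100100], append 00000
= 100110110010000000

Answer: 100110110010000000 (158848)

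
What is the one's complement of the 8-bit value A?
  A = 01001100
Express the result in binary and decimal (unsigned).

Flip each bit (0->1, 1->0):
  01001100
  10110011

Answer: 10110011 (179)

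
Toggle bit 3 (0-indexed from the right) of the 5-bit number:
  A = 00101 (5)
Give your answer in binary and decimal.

Mask = 1 << 3 = 01000
Bit 3 of A is 0; XOR with the mask flips it to 1.
  00101
^ 01000
-------
  01101

Answer: 01101 (13)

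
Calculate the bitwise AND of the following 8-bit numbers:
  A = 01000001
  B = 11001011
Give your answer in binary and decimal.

Apply & to each column (1 only where both bits are 1):
  01000001
& 11001011
----------
  01000001

Answer: 01000001 (65)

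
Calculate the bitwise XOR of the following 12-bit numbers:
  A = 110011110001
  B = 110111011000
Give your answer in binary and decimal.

Apply ^ to each column (1 where bits differ):
  110011110001
^ 110111011000
--------------
  000100101001

Answer: 000100101001 (297)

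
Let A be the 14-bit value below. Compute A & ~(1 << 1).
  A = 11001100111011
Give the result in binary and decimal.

Mask = ~(1 << 1) = 11111111111101
Bit 1 of A is 1, so AND-ing with the mask clears it to 0.
  11001100111011
& 11111111111101
----------------
  11001100111001

Answer: 11001100111001 (13113)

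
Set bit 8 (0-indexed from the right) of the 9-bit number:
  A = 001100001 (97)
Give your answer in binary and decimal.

Mask = 1 << 8 = 100000000
Bit 8 of A is 0, so OR-ing with the mask flips it to 1.
  001100001
| 100000000
-----------
  101100001

Answer: 101100001 (353)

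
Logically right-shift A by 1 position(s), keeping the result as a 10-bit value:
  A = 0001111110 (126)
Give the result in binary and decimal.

Logical shift right by 1: drop the bottom 1 bit(s), prepend 1 zero(s) on the left.
  0001111110  ->  keep [000111111], discard [0], prepend 0
= 0000111111

Answer: 0000111111 (63)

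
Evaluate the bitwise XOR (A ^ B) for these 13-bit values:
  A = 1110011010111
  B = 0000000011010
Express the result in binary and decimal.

Apply ^ to each column (1 where bits differ):
  1110011010111
^ 0000000011010
---------------
  1110011001101

Answer: 1110011001101 (7373)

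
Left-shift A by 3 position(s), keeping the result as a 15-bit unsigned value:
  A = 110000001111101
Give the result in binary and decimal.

Shift left by 3: drop the top 3 bit(s), append 3 zero(s) on the right.
  110000001111101  ->  discard [110], keep [000001111101], append 000
= 000001111101000

Answer: 000001111101000 (1000)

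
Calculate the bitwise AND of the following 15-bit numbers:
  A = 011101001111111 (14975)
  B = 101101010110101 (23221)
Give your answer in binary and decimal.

Apply & to each column (1 only where both bits are 1):
  011101001111111
& 101101010110101
-----------------
  001101000110101

Answer: 001101000110101 (6709)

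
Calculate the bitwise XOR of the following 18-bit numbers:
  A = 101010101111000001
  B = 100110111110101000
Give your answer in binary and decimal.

Apply ^ to each column (1 where bits differ):
  101010101111000001
^ 100110111110101000
--------------------
  001100010001101001

Answer: 001100010001101001 (50281)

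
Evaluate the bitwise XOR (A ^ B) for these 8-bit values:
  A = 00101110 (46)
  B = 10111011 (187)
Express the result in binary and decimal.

Apply ^ to each column (1 where bits differ):
  00101110
^ 10111011
----------
  10010101

Answer: 10010101 (149)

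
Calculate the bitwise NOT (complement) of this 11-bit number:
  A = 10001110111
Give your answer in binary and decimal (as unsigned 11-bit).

Flip each bit (0->1, 1->0):
  10001110111
  01110001000

Answer: 01110001000 (904)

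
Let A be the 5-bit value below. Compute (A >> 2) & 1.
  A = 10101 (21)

Bit 2 is the 3rd from the right.
  10101
    ^
That bit is 1.

Answer: 1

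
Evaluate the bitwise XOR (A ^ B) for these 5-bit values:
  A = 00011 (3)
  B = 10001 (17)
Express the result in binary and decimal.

Apply ^ to each column (1 where bits differ):
  00011
^ 10001
-------
  10010

Answer: 10010 (18)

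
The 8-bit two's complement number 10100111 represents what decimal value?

MSB is 1, so the value is negative. Find the magnitude:
1. Invert bits:  01011000
2. Add 1:        01011001  = 89
3. Apply sign:   -89

Answer: -89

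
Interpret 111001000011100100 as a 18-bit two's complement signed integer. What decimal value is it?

MSB is 1, so the value is negative. Find the magnitude:
1. Invert bits:  000110111100011011
2. Add 1:        000110111100011100  = 28444
3. Apply sign:   -28444

Answer: -28444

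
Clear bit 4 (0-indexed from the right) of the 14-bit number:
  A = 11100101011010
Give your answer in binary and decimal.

Mask = ~(1 << 4) = 11111111101111
Bit 4 of A is 1, so AND-ing with the mask clears it to 0.
  11100101011010
& 11111111101111
----------------
  11100101001010

Answer: 11100101001010 (14666)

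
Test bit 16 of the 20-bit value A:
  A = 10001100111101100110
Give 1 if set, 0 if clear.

Bit 16 is the 17th from the right.
  10001100111101100110
     ^
That bit is 0.

Answer: 0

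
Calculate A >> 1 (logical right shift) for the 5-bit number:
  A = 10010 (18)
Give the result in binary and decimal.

Logical shift right by 1: drop the bottom 1 bit(s), prepend 1 zero(s) on the left.
  10010  ->  keep [1001], discard [0], prepend 0
= 01001

Answer: 01001 (9)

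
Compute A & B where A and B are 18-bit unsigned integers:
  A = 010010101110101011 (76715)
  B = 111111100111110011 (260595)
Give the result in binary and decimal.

Apply & to each column (1 only where both bits are 1):
  010010101110101011
& 111111100111110011
--------------------
  010010100110100011

Answer: 010010100110100011 (76195)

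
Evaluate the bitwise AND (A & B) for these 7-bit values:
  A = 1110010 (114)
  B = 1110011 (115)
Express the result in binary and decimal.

Apply & to each column (1 only where both bits are 1):
  1110010
& 1110011
---------
  1110010

Answer: 1110010 (114)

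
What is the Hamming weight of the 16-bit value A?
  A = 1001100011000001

1001100011000001
1-bits at positions (from bit 0 = LSB): 0, 6, 7, 11, 12, 15
Count = 6

Answer: 6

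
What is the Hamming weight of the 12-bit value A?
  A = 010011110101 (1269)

010011110101
1-bits at positions (from bit 0 = LSB): 0, 2, 4, 5, 6, 7, 10
Count = 7

Answer: 7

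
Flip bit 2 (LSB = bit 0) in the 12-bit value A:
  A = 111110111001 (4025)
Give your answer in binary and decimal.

Mask = 1 << 2 = 000000000100
Bit 2 of A is 0; XOR with the mask flips it to 1.
  111110111001
^ 000000000100
--------------
  111110111101

Answer: 111110111101 (4029)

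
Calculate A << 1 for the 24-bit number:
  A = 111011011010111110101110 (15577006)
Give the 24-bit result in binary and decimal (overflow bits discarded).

Shift left by 1: drop the top 1 bit(s), append 1 zero(s) on the right.
  111011011010111110101110  ->  discard [1], keep [11011011010111110101110], append 0
= 110110110101111101011100

Answer: 110110110101111101011100 (14376796)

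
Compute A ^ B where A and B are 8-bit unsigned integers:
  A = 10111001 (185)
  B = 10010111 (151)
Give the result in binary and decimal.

Apply ^ to each column (1 where bits differ):
  10111001
^ 10010111
----------
  00101110

Answer: 00101110 (46)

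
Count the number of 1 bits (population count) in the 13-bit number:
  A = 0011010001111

0011010001111
1-bits at positions (from bit 0 = LSB): 0, 1, 2, 3, 7, 9, 10
Count = 7

Answer: 7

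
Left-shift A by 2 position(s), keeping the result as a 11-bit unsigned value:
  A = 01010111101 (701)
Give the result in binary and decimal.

Shift left by 2: drop the top 2 bit(s), append 2 zero(s) on the right.
  01010111101  ->  discard [01], keep [010111101], append 00
= 01011110100

Answer: 01011110100 (756)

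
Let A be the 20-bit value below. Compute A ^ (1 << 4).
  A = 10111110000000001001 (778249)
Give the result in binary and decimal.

Mask = 1 << 4 = 00000000000000010000
Bit 4 of A is 0; XOR with the mask flips it to 1.
  10111110000000001001
^ 00000000000000010000
----------------------
  10111110000000011001

Answer: 10111110000000011001 (778265)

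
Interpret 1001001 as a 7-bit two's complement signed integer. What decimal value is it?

MSB is 1, so the value is negative. Find the magnitude:
1. Invert bits:  0110110
2. Add 1:        0110111  = 55
3. Apply sign:   -55

Answer: -55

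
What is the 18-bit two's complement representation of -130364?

1. Binary of +130364:  011111110100111100
2. Invert bits:     100000001011000011
3. Add 1:           100000001011000100

Answer: 100000001011000100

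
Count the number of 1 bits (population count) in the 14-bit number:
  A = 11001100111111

11001100111111
1-bits at positions (from bit 0 = LSB): 0, 1, 2, 3, 4, 5, 8, 9, 12, 13
Count = 10

Answer: 10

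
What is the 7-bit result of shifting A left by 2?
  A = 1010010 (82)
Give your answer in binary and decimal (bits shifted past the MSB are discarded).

Shift left by 2: drop the top 2 bit(s), append 2 zero(s) on the right.
  1010010  ->  discard [10], keep [10010], append 00
= 1001000

Answer: 1001000 (72)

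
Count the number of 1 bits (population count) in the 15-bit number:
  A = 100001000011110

100001000011110
1-bits at positions (from bit 0 = LSB): 1, 2, 3, 4, 9, 14
Count = 6

Answer: 6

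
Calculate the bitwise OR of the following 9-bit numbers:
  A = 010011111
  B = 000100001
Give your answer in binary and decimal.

Apply | to each column (1 where either bit is 1):
  010011111
| 000100001
-----------
  010111111

Answer: 010111111 (191)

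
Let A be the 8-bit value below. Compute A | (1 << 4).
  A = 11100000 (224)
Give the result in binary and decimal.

Mask = 1 << 4 = 00010000
Bit 4 of A is 0, so OR-ing with the mask flips it to 1.
  11100000
| 00010000
----------
  11110000

Answer: 11110000 (240)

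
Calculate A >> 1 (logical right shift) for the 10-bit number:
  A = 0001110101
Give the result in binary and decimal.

Logical shift right by 1: drop the bottom 1 bit(s), prepend 1 zero(s) on the left.
  0001110101  ->  keep [000111010], discard [1], prepend 0
= 0000111010

Answer: 0000111010 (58)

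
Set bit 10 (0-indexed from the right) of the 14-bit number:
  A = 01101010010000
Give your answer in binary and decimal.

Mask = 1 << 10 = 00010000000000
Bit 10 of A is 0, so OR-ing with the mask flips it to 1.
  01101010010000
| 00010000000000
----------------
  01111010010000

Answer: 01111010010000 (7824)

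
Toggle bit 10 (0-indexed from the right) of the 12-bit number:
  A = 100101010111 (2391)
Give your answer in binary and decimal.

Mask = 1 << 10 = 010000000000
Bit 10 of A is 0; XOR with the mask flips it to 1.
  100101010111
^ 010000000000
--------------
  110101010111

Answer: 110101010111 (3415)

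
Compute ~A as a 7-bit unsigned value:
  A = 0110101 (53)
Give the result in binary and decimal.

Flip each bit (0->1, 1->0):
  0110101
  1001010

Answer: 1001010 (74)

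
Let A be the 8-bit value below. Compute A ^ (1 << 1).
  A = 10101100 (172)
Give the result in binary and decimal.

Mask = 1 << 1 = 00000010
Bit 1 of A is 0; XOR with the mask flips it to 1.
  10101100
^ 00000010
----------
  10101110

Answer: 10101110 (174)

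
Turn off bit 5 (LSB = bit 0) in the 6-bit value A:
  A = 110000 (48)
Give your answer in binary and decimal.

Mask = ~(1 << 5) = 011111
Bit 5 of A is 1, so AND-ing with the mask clears it to 0.
  110000
& 011111
--------
  010000

Answer: 010000 (16)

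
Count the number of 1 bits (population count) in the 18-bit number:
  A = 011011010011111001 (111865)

011011010011111001
1-bits at positions (from bit 0 = LSB): 0, 3, 4, 5, 6, 7, 10, 12, 13, 15, 16
Count = 11

Answer: 11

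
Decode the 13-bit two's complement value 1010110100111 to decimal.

MSB is 1, so the value is negative. Find the magnitude:
1. Invert bits:  0101001011000
2. Add 1:        0101001011001  = 2649
3. Apply sign:   -2649

Answer: -2649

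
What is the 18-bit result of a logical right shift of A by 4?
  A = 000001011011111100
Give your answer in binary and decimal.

Logical shift right by 4: drop the bottom 4 bit(s), prepend 4 zero(s) on the left.
  000001011011111100  ->  keep [00000101101111], discard [1100], prepend 0000
= 000000000101101111

Answer: 000000000101101111 (367)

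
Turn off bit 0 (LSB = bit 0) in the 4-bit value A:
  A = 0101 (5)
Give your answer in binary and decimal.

Mask = ~(1 << 0) = 1110
Bit 0 of A is 1, so AND-ing with the mask clears it to 0.
  0101
& 1110
------
  0100

Answer: 0100 (4)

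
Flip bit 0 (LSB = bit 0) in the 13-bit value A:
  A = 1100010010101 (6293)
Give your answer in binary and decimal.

Mask = 1 << 0 = 0000000000001
Bit 0 of A is 1; XOR with the mask flips it to 0.
  1100010010101
^ 0000000000001
---------------
  1100010010100

Answer: 1100010010100 (6292)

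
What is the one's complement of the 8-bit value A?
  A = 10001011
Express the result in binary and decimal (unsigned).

Flip each bit (0->1, 1->0):
  10001011
  01110100

Answer: 01110100 (116)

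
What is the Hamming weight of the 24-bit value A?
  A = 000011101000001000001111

000011101000001000001111
1-bits at positions (from bit 0 = LSB): 0, 1, 2, 3, 9, 15, 17, 18, 19
Count = 9

Answer: 9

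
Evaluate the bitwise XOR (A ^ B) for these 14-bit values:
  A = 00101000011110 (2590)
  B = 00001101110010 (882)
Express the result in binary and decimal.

Apply ^ to each column (1 where bits differ):
  00101000011110
^ 00001101110010
----------------
  00100101101100

Answer: 00100101101100 (2412)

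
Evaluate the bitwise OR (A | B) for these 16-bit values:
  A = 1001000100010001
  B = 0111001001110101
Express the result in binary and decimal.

Apply | to each column (1 where either bit is 1):
  1001000100010001
| 0111001001110101
------------------
  1111001101110101

Answer: 1111001101110101 (62325)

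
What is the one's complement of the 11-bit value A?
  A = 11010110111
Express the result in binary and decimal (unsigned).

Flip each bit (0->1, 1->0):
  11010110111
  00101001000

Answer: 00101001000 (328)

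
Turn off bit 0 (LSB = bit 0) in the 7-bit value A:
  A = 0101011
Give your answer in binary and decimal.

Mask = ~(1 << 0) = 1111110
Bit 0 of A is 1, so AND-ing with the mask clears it to 0.
  0101011
& 1111110
---------
  0101010

Answer: 0101010 (42)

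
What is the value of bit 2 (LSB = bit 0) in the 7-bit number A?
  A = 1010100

Bit 2 is the 3rd from the right.
  1010100
      ^
That bit is 1.

Answer: 1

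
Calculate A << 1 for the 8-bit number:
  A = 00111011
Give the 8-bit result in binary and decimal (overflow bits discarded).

Shift left by 1: drop the top 1 bit(s), append 1 zero(s) on the right.
  00111011  ->  discard [0], keep [0111011], append 0
= 01110110

Answer: 01110110 (118)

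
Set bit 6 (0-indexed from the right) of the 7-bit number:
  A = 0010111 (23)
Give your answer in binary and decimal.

Mask = 1 << 6 = 1000000
Bit 6 of A is 0, so OR-ing with the mask flips it to 1.
  0010111
| 1000000
---------
  1010111

Answer: 1010111 (87)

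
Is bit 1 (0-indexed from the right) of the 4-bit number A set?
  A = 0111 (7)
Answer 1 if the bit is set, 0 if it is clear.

Bit 1 is the 2nd from the right.
  0111
    ^
That bit is 1.

Answer: 1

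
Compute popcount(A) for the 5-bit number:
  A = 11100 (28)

11100
1-bits at positions (from bit 0 = LSB): 2, 3, 4
Count = 3

Answer: 3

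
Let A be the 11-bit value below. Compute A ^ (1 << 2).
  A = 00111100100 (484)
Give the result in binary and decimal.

Mask = 1 << 2 = 00000000100
Bit 2 of A is 1; XOR with the mask flips it to 0.
  00111100100
^ 00000000100
-------------
  00111100000

Answer: 00111100000 (480)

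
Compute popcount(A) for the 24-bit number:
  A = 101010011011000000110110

101010011011000000110110
1-bits at positions (from bit 0 = LSB): 1, 2, 4, 5, 12, 13, 15, 16, 19, 21, 23
Count = 11

Answer: 11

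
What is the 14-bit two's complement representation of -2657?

1. Binary of +2657:  00101001100001
2. Invert bits:     11010110011110
3. Add 1:           11010110011111

Answer: 11010110011111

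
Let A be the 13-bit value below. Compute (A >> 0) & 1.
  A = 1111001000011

Bit 0 is the 1st from the right.
  1111001000011
              ^
That bit is 1.

Answer: 1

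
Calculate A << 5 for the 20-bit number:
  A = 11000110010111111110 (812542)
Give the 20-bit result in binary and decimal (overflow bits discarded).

Shift left by 5: drop the top 5 bit(s), append 5 zero(s) on the right.
  11000110010111111110  ->  discard [11000], keep [110010111111110], append 00000
= 11001011111111000000

Answer: 11001011111111000000 (835520)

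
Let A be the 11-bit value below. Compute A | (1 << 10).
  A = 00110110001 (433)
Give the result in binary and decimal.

Mask = 1 << 10 = 10000000000
Bit 10 of A is 0, so OR-ing with the mask flips it to 1.
  00110110001
| 10000000000
-------------
  10110110001

Answer: 10110110001 (1457)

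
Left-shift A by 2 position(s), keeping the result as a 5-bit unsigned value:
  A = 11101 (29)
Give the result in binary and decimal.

Shift left by 2: drop the top 2 bit(s), append 2 zero(s) on the right.
  11101  ->  discard [11], keep [101], append 00
= 10100

Answer: 10100 (20)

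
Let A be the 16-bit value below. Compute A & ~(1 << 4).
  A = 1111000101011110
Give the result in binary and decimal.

Mask = ~(1 << 4) = 1111111111101111
Bit 4 of A is 1, so AND-ing with the mask clears it to 0.
  1111000101011110
& 1111111111101111
------------------
  1111000101001110

Answer: 1111000101001110 (61774)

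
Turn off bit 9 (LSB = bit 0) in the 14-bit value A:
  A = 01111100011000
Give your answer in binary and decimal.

Mask = ~(1 << 9) = 11110111111111
Bit 9 of A is 1, so AND-ing with the mask clears it to 0.
  01111100011000
& 11110111111111
----------------
  01110100011000

Answer: 01110100011000 (7448)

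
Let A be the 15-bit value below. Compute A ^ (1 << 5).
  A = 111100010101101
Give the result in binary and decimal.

Mask = 1 << 5 = 000000000100000
Bit 5 of A is 1; XOR with the mask flips it to 0.
  111100010101101
^ 000000000100000
-----------------
  111100010001101

Answer: 111100010001101 (30861)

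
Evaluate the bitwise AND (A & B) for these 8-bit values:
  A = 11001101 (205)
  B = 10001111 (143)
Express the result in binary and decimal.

Apply & to each column (1 only where both bits are 1):
  11001101
& 10001111
----------
  10001101

Answer: 10001101 (141)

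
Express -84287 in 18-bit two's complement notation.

1. Binary of +84287:  010100100100111111
2. Invert bits:     101011011011000000
3. Add 1:           101011011011000001

Answer: 101011011011000001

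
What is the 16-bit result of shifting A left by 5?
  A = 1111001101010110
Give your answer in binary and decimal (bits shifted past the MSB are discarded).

Shift left by 5: drop the top 5 bit(s), append 5 zero(s) on the right.
  1111001101010110  ->  discard [11110], keep [01101010110], append 00000
= 0110101011000000

Answer: 0110101011000000 (27328)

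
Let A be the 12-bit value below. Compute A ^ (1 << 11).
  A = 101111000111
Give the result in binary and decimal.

Mask = 1 << 11 = 100000000000
Bit 11 of A is 1; XOR with the mask flips it to 0.
  101111000111
^ 100000000000
--------------
  001111000111

Answer: 001111000111 (967)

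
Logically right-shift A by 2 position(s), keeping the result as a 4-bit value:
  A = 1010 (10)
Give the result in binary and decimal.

Logical shift right by 2: drop the bottom 2 bit(s), prepend 2 zero(s) on the left.
  1010  ->  keep [10], discard [10], prepend 00
= 0010

Answer: 0010 (2)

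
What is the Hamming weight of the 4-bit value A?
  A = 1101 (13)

1101
1-bits at positions (from bit 0 = LSB): 0, 2, 3
Count = 3

Answer: 3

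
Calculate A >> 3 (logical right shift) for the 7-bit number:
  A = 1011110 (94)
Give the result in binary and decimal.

Logical shift right by 3: drop the bottom 3 bit(s), prepend 3 zero(s) on the left.
  1011110  ->  keep [1011], discard [110], prepend 000
= 0001011

Answer: 0001011 (11)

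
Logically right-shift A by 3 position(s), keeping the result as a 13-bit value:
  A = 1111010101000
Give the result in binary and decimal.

Logical shift right by 3: drop the bottom 3 bit(s), prepend 3 zero(s) on the left.
  1111010101000  ->  keep [1111010101], discard [000], prepend 000
= 0001111010101

Answer: 0001111010101 (981)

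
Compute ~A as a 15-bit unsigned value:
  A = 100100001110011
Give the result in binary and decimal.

Flip each bit (0->1, 1->0):
  100100001110011
  011011110001100

Answer: 011011110001100 (14220)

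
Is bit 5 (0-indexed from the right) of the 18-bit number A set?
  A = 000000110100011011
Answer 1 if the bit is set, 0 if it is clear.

Bit 5 is the 6th from the right.
  000000110100011011
              ^
That bit is 0.

Answer: 0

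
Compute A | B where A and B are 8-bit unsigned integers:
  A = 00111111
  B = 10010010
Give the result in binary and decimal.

Apply | to each column (1 where either bit is 1):
  00111111
| 10010010
----------
  10111111

Answer: 10111111 (191)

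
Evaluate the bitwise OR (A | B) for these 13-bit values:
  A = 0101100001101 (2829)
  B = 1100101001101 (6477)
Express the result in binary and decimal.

Apply | to each column (1 where either bit is 1):
  0101100001101
| 1100101001101
---------------
  1101101001101

Answer: 1101101001101 (6989)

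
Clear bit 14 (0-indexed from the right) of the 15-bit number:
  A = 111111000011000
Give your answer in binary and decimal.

Mask = ~(1 << 14) = 011111111111111
Bit 14 of A is 1, so AND-ing with the mask clears it to 0.
  111111000011000
& 011111111111111
-----------------
  011111000011000

Answer: 011111000011000 (15896)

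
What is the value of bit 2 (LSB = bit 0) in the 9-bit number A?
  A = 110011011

Bit 2 is the 3rd from the right.
  110011011
        ^
That bit is 0.

Answer: 0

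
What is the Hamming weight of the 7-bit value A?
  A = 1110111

1110111
1-bits at positions (from bit 0 = LSB): 0, 1, 2, 4, 5, 6
Count = 6

Answer: 6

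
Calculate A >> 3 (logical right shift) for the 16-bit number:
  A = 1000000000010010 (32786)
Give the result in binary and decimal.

Logical shift right by 3: drop the bottom 3 bit(s), prepend 3 zero(s) on the left.
  1000000000010010  ->  keep [1000000000010], discard [010], prepend 000
= 0001000000000010

Answer: 0001000000000010 (4098)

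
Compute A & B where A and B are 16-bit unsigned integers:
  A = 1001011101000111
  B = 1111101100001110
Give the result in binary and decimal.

Apply & to each column (1 only where both bits are 1):
  1001011101000111
& 1111101100001110
------------------
  1001001100000110

Answer: 1001001100000110 (37638)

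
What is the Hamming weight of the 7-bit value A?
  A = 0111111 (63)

0111111
1-bits at positions (from bit 0 = LSB): 0, 1, 2, 3, 4, 5
Count = 6

Answer: 6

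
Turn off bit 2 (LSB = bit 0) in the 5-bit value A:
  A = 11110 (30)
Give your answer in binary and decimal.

Mask = ~(1 << 2) = 11011
Bit 2 of A is 1, so AND-ing with the mask clears it to 0.
  11110
& 11011
-------
  11010

Answer: 11010 (26)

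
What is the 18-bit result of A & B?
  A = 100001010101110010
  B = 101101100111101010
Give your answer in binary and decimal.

Apply & to each column (1 only where both bits are 1):
  100001010101110010
& 101101100111101010
--------------------
  100001000101100010

Answer: 100001000101100010 (135522)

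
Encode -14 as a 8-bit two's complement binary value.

1. Binary of +14:  00001110
2. Invert bits:     11110001
3. Add 1:           11110010

Answer: 11110010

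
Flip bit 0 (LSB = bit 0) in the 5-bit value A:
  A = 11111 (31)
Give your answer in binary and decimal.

Mask = 1 << 0 = 00001
Bit 0 of A is 1; XOR with the mask flips it to 0.
  11111
^ 00001
-------
  11110

Answer: 11110 (30)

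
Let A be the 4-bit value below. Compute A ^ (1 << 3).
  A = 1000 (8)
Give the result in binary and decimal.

Mask = 1 << 3 = 1000
Bit 3 of A is 1; XOR with the mask flips it to 0.
  1000
^ 1000
------
  0000

Answer: 0000 (0)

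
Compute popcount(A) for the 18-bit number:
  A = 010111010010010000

010111010010010000
1-bits at positions (from bit 0 = LSB): 4, 7, 10, 12, 13, 14, 16
Count = 7

Answer: 7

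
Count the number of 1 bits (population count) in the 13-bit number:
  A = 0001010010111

0001010010111
1-bits at positions (from bit 0 = LSB): 0, 1, 2, 4, 7, 9
Count = 6

Answer: 6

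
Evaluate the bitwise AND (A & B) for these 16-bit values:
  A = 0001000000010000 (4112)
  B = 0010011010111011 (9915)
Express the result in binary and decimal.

Apply & to each column (1 only where both bits are 1):
  0001000000010000
& 0010011010111011
------------------
  0000000000010000

Answer: 0000000000010000 (16)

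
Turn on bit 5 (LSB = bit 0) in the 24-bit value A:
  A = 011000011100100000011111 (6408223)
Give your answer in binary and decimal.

Mask = 1 << 5 = 000000000000000000100000
Bit 5 of A is 0, so OR-ing with the mask flips it to 1.
  011000011100100000011111
| 000000000000000000100000
--------------------------
  011000011100100000111111

Answer: 011000011100100000111111 (6408255)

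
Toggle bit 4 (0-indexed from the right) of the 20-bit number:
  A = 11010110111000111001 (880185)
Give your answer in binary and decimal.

Mask = 1 << 4 = 00000000000000010000
Bit 4 of A is 1; XOR with the mask flips it to 0.
  11010110111000111001
^ 00000000000000010000
----------------------
  11010110111000101001

Answer: 11010110111000101001 (880169)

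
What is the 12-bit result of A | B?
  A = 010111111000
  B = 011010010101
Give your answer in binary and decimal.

Apply | to each column (1 where either bit is 1):
  010111111000
| 011010010101
--------------
  011111111101

Answer: 011111111101 (2045)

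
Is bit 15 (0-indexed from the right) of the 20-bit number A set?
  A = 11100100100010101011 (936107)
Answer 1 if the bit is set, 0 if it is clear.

Bit 15 is the 16th from the right.
  11100100100010101011
      ^
That bit is 0.

Answer: 0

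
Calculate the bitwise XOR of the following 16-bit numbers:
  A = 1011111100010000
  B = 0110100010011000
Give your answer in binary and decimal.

Apply ^ to each column (1 where bits differ):
  1011111100010000
^ 0110100010011000
------------------
  1101011110001000

Answer: 1101011110001000 (55176)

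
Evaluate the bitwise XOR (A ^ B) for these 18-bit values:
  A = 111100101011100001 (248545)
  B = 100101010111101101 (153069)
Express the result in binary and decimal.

Apply ^ to each column (1 where bits differ):
  111100101011100001
^ 100101010111101101
--------------------
  011001111100001100

Answer: 011001111100001100 (106252)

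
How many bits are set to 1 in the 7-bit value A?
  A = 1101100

1101100
1-bits at positions (from bit 0 = LSB): 2, 3, 5, 6
Count = 4

Answer: 4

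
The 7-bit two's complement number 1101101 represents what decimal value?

MSB is 1, so the value is negative. Find the magnitude:
1. Invert bits:  0010010
2. Add 1:        0010011  = 19
3. Apply sign:   -19

Answer: -19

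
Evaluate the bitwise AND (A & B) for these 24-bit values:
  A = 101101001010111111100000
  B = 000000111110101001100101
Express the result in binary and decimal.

Apply & to each column (1 only where both bits are 1):
  101101001010111111100000
& 000000111110101001100101
--------------------------
  000000001010101001100000

Answer: 000000001010101001100000 (43616)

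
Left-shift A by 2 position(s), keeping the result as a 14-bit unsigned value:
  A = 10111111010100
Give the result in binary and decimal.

Shift left by 2: drop the top 2 bit(s), append 2 zero(s) on the right.
  10111111010100  ->  discard [10], keep [111111010100], append 00
= 11111101010000

Answer: 11111101010000 (16208)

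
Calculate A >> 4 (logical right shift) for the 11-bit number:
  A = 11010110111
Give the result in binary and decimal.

Logical shift right by 4: drop the bottom 4 bit(s), prepend 4 zero(s) on the left.
  11010110111  ->  keep [1101011], discard [0111], prepend 0000
= 00001101011

Answer: 00001101011 (107)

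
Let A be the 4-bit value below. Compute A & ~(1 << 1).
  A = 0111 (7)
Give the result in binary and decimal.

Mask = ~(1 << 1) = 1101
Bit 1 of A is 1, so AND-ing with the mask clears it to 0.
  0111
& 1101
------
  0101

Answer: 0101 (5)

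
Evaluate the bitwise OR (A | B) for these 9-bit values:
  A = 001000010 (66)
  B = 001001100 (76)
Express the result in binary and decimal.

Apply | to each column (1 where either bit is 1):
  001000010
| 001001100
-----------
  001001110

Answer: 001001110 (78)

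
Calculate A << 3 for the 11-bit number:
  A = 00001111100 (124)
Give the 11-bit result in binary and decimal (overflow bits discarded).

Shift left by 3: drop the top 3 bit(s), append 3 zero(s) on the right.
  00001111100  ->  discard [000], keep [01111100], append 000
= 01111100000

Answer: 01111100000 (992)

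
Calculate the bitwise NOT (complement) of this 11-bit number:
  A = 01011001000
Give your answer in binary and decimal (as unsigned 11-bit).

Flip each bit (0->1, 1->0):
  01011001000
  10100110111

Answer: 10100110111 (1335)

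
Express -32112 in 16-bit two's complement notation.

1. Binary of +32112:  0111110101110000
2. Invert bits:     1000001010001111
3. Add 1:           1000001010010000

Answer: 1000001010010000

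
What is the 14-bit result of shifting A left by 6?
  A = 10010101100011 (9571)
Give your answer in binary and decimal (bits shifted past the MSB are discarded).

Shift left by 6: drop the top 6 bit(s), append 6 zero(s) on the right.
  10010101100011  ->  discard [100101], keep [01100011], append 000000
= 01100011000000

Answer: 01100011000000 (6336)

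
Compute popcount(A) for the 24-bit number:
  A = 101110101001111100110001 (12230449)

101110101001111100110001
1-bits at positions (from bit 0 = LSB): 0, 4, 5, 8, 9, 10, 11, 12, 15, 17, 19, 20, 21, 23
Count = 14

Answer: 14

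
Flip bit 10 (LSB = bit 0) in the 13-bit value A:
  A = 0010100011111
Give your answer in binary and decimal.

Mask = 1 << 10 = 0010000000000
Bit 10 of A is 1; XOR with the mask flips it to 0.
  0010100011111
^ 0010000000000
---------------
  0000100011111

Answer: 0000100011111 (287)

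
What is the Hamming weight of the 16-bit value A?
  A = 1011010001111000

1011010001111000
1-bits at positions (from bit 0 = LSB): 3, 4, 5, 6, 10, 12, 13, 15
Count = 8

Answer: 8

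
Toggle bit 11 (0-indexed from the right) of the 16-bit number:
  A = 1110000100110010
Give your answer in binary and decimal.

Mask = 1 << 11 = 0000100000000000
Bit 11 of A is 0; XOR with the mask flips it to 1.
  1110000100110010
^ 0000100000000000
------------------
  1110100100110010

Answer: 1110100100110010 (59698)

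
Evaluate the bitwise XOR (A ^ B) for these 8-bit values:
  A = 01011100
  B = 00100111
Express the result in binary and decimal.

Apply ^ to each column (1 where bits differ):
  01011100
^ 00100111
----------
  01111011

Answer: 01111011 (123)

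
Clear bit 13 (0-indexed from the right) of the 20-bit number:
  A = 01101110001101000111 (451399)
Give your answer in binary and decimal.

Mask = ~(1 << 13) = 11111101111111111111
Bit 13 of A is 1, so AND-ing with the mask clears it to 0.
  01101110001101000111
& 11111101111111111111
----------------------
  01101100001101000111

Answer: 01101100001101000111 (443207)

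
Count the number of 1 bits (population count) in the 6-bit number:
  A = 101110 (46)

101110
1-bits at positions (from bit 0 = LSB): 1, 2, 3, 5
Count = 4

Answer: 4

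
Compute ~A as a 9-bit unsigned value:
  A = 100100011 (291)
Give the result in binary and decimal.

Flip each bit (0->1, 1->0):
  100100011
  011011100

Answer: 011011100 (220)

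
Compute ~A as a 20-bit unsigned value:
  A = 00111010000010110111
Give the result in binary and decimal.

Flip each bit (0->1, 1->0):
  00111010000010110111
  11000101111101001000

Answer: 11000101111101001000 (810824)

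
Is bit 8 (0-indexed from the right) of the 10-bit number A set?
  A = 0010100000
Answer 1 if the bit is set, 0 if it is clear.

Bit 8 is the 9th from the right.
  0010100000
   ^
That bit is 0.

Answer: 0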